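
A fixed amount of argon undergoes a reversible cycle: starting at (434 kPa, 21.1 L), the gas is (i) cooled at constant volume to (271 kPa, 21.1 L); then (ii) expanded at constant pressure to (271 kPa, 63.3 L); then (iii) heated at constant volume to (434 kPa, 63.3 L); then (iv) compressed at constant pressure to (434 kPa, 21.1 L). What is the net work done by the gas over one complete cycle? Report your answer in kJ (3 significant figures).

W_net ≈ -6.88 kJ

Constant-volume legs do no work.
W(ii) = (271)(63.3 − 21.1) = 11436 J; W(iv) = (434)(21.1 − 63.3) = -18315 J.
W_net = 11436 − 18315 = -6879 J (the counter-clockwise enclosed area).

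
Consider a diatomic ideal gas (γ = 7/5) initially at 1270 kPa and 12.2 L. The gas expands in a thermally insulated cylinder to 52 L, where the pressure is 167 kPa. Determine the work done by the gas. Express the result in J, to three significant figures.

Adiabatic: W = (P₁V₁ − P₂V₂)/(γ − 1) with γ = 7/5.
P₁V₁ = 15494 J, P₂V₂ = 8684 J.
W = (15494 − 8684) / 0.4 = 17025 J.

W ≈ 17000 J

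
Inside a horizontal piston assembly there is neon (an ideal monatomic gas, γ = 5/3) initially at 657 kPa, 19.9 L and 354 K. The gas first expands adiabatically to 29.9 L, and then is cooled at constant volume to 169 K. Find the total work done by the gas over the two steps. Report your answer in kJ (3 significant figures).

Step 1 (adiabatic): W = (P₁V₁ − P₂V₂)/(γ−1) = (13074 − 9966)/0.667 = 4662 J.
Step 2 (isochoric): W = 0 (constant volume).
W_total = 4662 + 0 = 4662 J.

W_total ≈ 4.66 kJ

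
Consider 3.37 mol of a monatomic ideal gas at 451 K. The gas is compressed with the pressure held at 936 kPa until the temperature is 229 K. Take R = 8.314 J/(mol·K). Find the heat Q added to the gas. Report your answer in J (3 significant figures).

Q ≈ -15600 J

Isobaric: W = nRΔT = (3.37)(8.314)(-222) = -6220 J.
ΔU = nCᵥΔT with Cᵥ = 3R/2: ΔU = (3.37)(12.47)(-222) = -9330 J.
Q = ΔU + W = -9330 − 6220 = -15550 J.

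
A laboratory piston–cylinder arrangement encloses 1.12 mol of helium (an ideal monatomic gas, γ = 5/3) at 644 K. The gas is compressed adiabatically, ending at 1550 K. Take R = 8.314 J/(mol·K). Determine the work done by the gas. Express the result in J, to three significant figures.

W ≈ -12700 J

Adiabatic ⇒ Q = 0, so W_by = −ΔU = nCᵥ(T₁ − T₂).
Cᵥ = 3R/2 = 12.47 J/(mol·K).
W = (1.12)(12.47)(644 − 1550) = -12655 J.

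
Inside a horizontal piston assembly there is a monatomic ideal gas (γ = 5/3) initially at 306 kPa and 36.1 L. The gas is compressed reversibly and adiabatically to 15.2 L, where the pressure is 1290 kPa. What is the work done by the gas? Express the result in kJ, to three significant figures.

Adiabatic: W = (P₁V₁ − P₂V₂)/(γ − 1) with γ = 5/3.
P₁V₁ = 11047 J, P₂V₂ = 19608 J.
W = (11047 − 19608) / 0.6667 = -12842 J.

W ≈ -12.8 kJ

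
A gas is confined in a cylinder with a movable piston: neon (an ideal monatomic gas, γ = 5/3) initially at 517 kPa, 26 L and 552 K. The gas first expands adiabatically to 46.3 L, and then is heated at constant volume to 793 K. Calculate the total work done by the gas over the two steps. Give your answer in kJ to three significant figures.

W_total ≈ 6.44 kJ

Step 1 (adiabatic): W = (P₁V₁ − P₂V₂)/(γ−1) = (13442 − 9149)/0.667 = 6439 J.
Step 2 (isochoric): W = 0 (constant volume).
W_total = 6439 + 0 = 6439 J.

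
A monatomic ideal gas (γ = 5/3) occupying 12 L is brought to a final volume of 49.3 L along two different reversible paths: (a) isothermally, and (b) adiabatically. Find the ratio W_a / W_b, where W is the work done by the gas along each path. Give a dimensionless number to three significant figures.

Path (a) isothermal: W = P₁V₁ ln(V₂/V₁) → W_a/(P₁V₁) = 1.413.
Path (b) adiabatic: W = P₁V₁(1 − (V₁/V₂)^(γ−1))/(γ−1) → W_b/(P₁V₁) = 0.9152.
W_a / W_b = 1.413 / 0.9152 = 1.544.

W_a / W_b ≈ 1.54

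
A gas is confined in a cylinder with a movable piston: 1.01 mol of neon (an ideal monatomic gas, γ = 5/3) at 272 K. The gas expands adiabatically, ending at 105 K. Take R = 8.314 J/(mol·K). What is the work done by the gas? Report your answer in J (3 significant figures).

W ≈ 2100 J

Adiabatic ⇒ Q = 0, so W_by = −ΔU = nCᵥ(T₁ − T₂).
Cᵥ = 3R/2 = 12.47 J/(mol·K).
W = (1.01)(12.47)(272 − 105) = 2103 J.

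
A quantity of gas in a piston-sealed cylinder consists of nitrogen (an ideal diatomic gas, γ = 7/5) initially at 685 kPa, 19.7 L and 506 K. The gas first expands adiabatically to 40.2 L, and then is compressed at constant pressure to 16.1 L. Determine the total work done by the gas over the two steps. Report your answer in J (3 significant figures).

W_total ≈ 2290 J

Step 1 (adiabatic): W = (P₁V₁ − P₂V₂)/(γ−1) = (13494 − 10145)/0.4 = 8374 J.
After step 1: P = 252.4 kPa, V = 40.2 L, T = 380.4 K.
Step 2 (isobaric): W = PΔV = (252.4 kPa)(16.1 − 40.2 L) = -6082 J.
W_total = 8374 − 6082 = 2292 J.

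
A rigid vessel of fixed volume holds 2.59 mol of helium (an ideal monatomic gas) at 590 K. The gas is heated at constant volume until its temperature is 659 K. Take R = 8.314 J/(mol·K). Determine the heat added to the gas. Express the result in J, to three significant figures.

Constant volume ⇒ W = 0, so Q = ΔU = nCᵥΔT with Cᵥ = 3R/2 = 12.47 J/(mol·K).
ΔU = (2.59)(12.47)(659 − 590) = 2229 J.

Q ≈ 2230 J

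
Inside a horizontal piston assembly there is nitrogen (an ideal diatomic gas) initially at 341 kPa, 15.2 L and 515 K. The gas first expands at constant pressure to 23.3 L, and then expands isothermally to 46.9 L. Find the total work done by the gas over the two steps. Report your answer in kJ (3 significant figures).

Step 1 (isobaric): W = PΔV = (341 kPa)(23.3 − 15.2 L) = 2762 J.
After step 1: P = 341 kPa, V = 23.3 L, T = 789.4 K.
Step 2 (isothermal): W = P₁V₁ ln(V₂/V₁) = (7945) ln(46.9/23.3) = 5558 J.
W_total = 2762 + 5558 = 8320 J.

W_total ≈ 8.32 kJ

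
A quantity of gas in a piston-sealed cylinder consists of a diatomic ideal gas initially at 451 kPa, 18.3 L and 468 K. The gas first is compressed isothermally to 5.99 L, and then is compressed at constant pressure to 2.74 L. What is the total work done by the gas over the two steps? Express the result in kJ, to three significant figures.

W_total ≈ -13.7 kJ

Step 1 (isothermal): W = P₁V₁ ln(V₂/V₁) = (8253) ln(5.99/18.3) = -9217 J.
After step 1: P = 1378 kPa, V = 5.99 L, T = 468 K.
Step 2 (isobaric): W = PΔV = (1378 kPa)(2.74 − 5.99 L) = -4478 J.
W_total = -9217 − 4478 = -13695 J.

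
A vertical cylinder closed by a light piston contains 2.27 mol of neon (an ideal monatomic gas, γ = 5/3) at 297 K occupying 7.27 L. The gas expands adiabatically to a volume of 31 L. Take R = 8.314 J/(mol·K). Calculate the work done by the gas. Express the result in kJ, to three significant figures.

Adiabatic: TV^(γ−1) = const with γ = 5/3.
T₂ = T₁ (V₁/V₂)^(γ−1) = 297 × (7.27/31)^0.667 = 297 × 0.3803 = 112.9 K.
W_by = nCᵥ(T₁ − T₂) = (2.27)(12.47)(297 − 112.9) = 5210 J.

W ≈ 5.21 kJ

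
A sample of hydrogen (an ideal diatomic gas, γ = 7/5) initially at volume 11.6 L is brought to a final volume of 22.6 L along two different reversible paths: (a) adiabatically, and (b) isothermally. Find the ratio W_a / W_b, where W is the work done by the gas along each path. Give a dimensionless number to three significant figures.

W_a / W_b ≈ 0.878

Path (a) adiabatic: W = P₁V₁(1 − (V₁/V₂)^(γ−1))/(γ−1) → W_a/(P₁V₁) = 0.5854.
Path (b) isothermal: W = P₁V₁ ln(V₂/V₁) → W_b/(P₁V₁) = 0.6669.
W_a / W_b = 0.5854 / 0.6669 = 0.8777.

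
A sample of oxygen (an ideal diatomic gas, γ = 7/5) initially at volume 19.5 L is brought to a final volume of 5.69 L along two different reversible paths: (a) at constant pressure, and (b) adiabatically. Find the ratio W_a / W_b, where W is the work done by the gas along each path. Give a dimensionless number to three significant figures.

Path (a) isobaric: W = P₁(V₂ − V₁) → W_a/(P₁V₁) = -0.7082.
Path (b) adiabatic: W = P₁V₁(1 − (V₁/V₂)^(γ−1))/(γ−1) → W_b/(P₁V₁) = -1.592.
W_a / W_b = -0.7082 / -1.592 = 0.4449.

W_a / W_b ≈ 0.445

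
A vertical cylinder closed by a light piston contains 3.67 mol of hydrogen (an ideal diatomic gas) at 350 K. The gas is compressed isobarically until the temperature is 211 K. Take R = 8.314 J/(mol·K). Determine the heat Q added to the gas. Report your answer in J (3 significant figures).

Q ≈ -14800 J

Isobaric: W = nRΔT = (3.67)(8.314)(-139) = -4241 J.
ΔU = nCᵥΔT with Cᵥ = 5R/2: ΔU = (3.67)(20.79)(-139) = -10603 J.
Q = ΔU + W = -10603 − 4241 = -14844 J.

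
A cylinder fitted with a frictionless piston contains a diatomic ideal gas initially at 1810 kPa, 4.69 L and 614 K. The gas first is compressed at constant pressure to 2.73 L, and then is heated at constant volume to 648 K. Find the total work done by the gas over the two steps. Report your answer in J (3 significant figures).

Step 1 (isobaric): W = PΔV = (1810 kPa)(2.73 − 4.69 L) = -3548 J.
Step 2 (isochoric): W = 0 (constant volume).
W_total = -3548 + 0 = -3548 J.

W_total ≈ -3550 J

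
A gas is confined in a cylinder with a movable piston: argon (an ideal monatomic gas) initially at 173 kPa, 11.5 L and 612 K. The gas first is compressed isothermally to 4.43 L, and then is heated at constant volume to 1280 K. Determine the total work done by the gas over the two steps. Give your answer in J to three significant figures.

W_total ≈ -1900 J

Step 1 (isothermal): W = P₁V₁ ln(V₂/V₁) = (1990) ln(4.43/11.5) = -1898 J.
Step 2 (isochoric): W = 0 (constant volume).
W_total = -1898 + 0 = -1898 J.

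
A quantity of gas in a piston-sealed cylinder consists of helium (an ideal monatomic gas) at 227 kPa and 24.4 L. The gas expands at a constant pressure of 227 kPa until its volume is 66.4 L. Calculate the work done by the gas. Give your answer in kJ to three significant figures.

Isobaric: W = P ΔV.
W = (227 kPa)(66.4 − 24.4 L) = (227)(42) = 9534 J.

W ≈ 9.53 kJ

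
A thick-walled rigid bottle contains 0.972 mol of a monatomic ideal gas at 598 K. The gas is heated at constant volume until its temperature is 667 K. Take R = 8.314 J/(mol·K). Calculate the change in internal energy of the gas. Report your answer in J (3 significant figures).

ΔU ≈ 836 J

Constant volume ⇒ W = 0, so Q = ΔU = nCᵥΔT with Cᵥ = 3R/2 = 12.47 J/(mol·K).
ΔU = (0.972)(12.47)(667 − 598) = 836.4 J.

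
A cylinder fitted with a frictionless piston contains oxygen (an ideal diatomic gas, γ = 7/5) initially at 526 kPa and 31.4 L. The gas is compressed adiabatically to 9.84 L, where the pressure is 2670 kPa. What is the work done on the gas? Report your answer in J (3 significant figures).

W ≈ 24400 J

Adiabatic: W = (P₁V₁ − P₂V₂)/(γ − 1) with γ = 7/5.
P₁V₁ = 16516 J, P₂V₂ = 26273 J.
W = (16516 − 26273) / 0.4 = -24391 J.
Work on gas = −W_by = 24391 J.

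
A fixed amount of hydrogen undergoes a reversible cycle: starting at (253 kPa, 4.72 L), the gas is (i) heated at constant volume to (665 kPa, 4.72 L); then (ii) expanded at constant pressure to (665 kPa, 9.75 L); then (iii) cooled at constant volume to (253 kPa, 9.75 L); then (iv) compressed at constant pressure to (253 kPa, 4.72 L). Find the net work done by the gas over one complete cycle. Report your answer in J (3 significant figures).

Constant-volume legs do no work.
W(ii) = (665)(9.75 − 4.72) = 3345 J; W(iv) = (253)(4.72 − 9.75) = -1273 J.
W_net = 3345 − 1273 = 2072 J (the clockwise enclosed area).

W_net ≈ 2070 J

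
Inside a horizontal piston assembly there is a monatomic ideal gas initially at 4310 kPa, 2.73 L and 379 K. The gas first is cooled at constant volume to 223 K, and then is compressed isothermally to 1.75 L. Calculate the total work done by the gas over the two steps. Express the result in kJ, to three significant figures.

W_total ≈ -3.08 kJ

Step 1 (isochoric): W = 0 (constant volume).
After step 1: P = 2536 kPa (V unchanged).
Step 2 (isothermal): W = P₁V₁ ln(V₂/V₁) = (6923) ln(1.75/2.73) = -3079 J.
W_total = 0 − 3079 = -3079 J.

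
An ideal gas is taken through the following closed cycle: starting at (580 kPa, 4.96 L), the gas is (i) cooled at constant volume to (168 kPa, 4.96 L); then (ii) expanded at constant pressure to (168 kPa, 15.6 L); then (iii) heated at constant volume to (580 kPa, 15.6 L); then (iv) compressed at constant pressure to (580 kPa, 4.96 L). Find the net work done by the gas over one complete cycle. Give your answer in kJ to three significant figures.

W_net ≈ -4.38 kJ

Constant-volume legs do no work.
W(ii) = (168)(15.6 − 4.96) = 1788 J; W(iv) = (580)(4.96 − 15.6) = -6171 J.
W_net = 1788 − 6171 = -4384 J (the counter-clockwise enclosed area).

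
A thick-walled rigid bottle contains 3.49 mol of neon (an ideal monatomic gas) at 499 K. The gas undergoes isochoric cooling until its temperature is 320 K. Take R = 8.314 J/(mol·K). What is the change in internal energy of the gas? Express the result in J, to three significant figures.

ΔU ≈ -7790 J

Constant volume ⇒ W = 0, so Q = ΔU = nCᵥΔT with Cᵥ = 3R/2 = 12.47 J/(mol·K).
ΔU = (3.49)(12.47)(320 − 499) = -7791 J.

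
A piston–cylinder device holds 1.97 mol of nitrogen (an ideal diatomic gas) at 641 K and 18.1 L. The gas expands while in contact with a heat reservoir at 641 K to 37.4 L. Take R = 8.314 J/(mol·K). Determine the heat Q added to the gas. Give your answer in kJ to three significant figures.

Isothermal ⇒ ΔU = 0, so Q = W = nRT ln(V₂/V₁).
Q = (1.97)(8.314)(641) ln(37.4/18.1) = 10499 × 0.7258 = 7620 J.

Q ≈ 7.62 kJ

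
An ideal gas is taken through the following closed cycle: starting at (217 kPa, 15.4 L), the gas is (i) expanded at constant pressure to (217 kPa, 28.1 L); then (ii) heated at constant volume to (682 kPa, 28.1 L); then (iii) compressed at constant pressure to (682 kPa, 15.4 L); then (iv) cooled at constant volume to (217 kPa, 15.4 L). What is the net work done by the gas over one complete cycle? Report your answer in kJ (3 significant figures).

Constant-volume legs do no work.
W(i) = (217)(28.1 − 15.4) = 2756 J; W(iii) = (682)(15.4 − 28.1) = -8661 J.
W_net = 2756 − 8661 = -5906 J (the counter-clockwise enclosed area).

W_net ≈ -5.91 kJ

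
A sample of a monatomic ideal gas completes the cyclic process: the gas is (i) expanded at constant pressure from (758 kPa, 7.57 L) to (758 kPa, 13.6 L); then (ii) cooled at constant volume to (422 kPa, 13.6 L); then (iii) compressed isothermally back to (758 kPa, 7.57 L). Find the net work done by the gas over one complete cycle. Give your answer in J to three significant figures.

Leg (i): W = PΔV = (758)(13.6 − 7.57) = 4571 J.
Leg (ii): W = 0.
Leg (iii): W = PᵢVᵢ ln(V_f/Vᵢ) = (5739) ln(7.57/13.6) = -3362 J.
W_net = 4571 − 3362 = 1208 J.

W_net ≈ 1210 J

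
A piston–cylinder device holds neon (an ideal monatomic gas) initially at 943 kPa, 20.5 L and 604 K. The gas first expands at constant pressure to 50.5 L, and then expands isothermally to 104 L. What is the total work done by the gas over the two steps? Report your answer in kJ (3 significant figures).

W_total ≈ 62.7 kJ

Step 1 (isobaric): W = PΔV = (943 kPa)(50.5 − 20.5 L) = 28290 J.
After step 1: P = 943 kPa, V = 50.5 L, T = 1488 K.
Step 2 (isothermal): W = P₁V₁ ln(V₂/V₁) = (47622) ln(104/50.5) = 34403 J.
W_total = 28290 + 34403 = 62693 J.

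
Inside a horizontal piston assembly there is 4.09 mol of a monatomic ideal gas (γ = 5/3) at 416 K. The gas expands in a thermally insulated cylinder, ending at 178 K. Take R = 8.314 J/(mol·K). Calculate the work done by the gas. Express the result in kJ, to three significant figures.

Adiabatic ⇒ Q = 0, so W_by = −ΔU = nCᵥ(T₁ − T₂).
Cᵥ = 3R/2 = 12.47 J/(mol·K).
W = (4.09)(12.47)(416 − 178) = 12140 J.

W ≈ 12.1 kJ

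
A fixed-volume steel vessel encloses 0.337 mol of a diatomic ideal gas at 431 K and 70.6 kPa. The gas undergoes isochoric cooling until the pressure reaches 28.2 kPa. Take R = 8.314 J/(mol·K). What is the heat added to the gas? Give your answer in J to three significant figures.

Q ≈ -1810 J

Constant volume ⇒ W = 0, so Q = ΔU = nCᵥΔT with Cᵥ = 5R/2 = 20.79 J/(mol·K).
At constant V, T₂/T₁ = P₂/P₁ ⇒ ΔT = T₁(P₂/P₁ − 1) = 431·(28.2/70.6 − 1) = -258.8 K.
ΔU = (0.337)(20.79)(-258.8) = -1813 J.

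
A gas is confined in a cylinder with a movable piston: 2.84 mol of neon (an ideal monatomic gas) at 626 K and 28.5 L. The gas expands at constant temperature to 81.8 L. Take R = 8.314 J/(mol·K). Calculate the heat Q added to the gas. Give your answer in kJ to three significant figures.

Isothermal ⇒ ΔU = 0, so Q = W = nRT ln(V₂/V₁).
Q = (2.84)(8.314)(626) ln(81.8/28.5) = 14781 × 1.054 = 15585 J.

Q ≈ 15.6 kJ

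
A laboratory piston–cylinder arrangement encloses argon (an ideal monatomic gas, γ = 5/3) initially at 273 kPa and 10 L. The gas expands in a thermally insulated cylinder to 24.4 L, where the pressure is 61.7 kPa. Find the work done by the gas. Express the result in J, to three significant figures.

Adiabatic: W = (P₁V₁ − P₂V₂)/(γ − 1) with γ = 5/3.
P₁V₁ = 2730 J, P₂V₂ = 1505 J.
W = (2730 − 1505) / 0.6667 = 1837 J.

W ≈ 1840 J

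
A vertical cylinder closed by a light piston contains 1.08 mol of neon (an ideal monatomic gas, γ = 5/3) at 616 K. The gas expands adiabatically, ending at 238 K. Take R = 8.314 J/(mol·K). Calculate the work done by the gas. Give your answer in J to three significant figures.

W ≈ 5090 J

Adiabatic ⇒ Q = 0, so W_by = −ΔU = nCᵥ(T₁ − T₂).
Cᵥ = 3R/2 = 12.47 J/(mol·K).
W = (1.08)(12.47)(616 − 238) = 5091 J.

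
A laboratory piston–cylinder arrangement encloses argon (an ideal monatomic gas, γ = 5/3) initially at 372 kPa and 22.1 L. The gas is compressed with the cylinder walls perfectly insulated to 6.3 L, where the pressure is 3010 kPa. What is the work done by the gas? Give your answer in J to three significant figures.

W ≈ -16100 J

Adiabatic: W = (P₁V₁ − P₂V₂)/(γ − 1) with γ = 5/3.
P₁V₁ = 8221 J, P₂V₂ = 18963 J.
W = (8221 − 18963) / 0.6667 = -16113 J.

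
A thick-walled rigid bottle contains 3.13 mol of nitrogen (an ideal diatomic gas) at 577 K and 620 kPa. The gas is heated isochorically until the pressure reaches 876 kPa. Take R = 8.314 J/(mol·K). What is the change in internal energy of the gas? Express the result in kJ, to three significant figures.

Constant volume ⇒ W = 0, so Q = ΔU = nCᵥΔT with Cᵥ = 5R/2 = 20.79 J/(mol·K).
At constant V, T₂/T₁ = P₂/P₁ ⇒ ΔT = T₁(P₂/P₁ − 1) = 577·(876/620 − 1) = 238.2 K.
ΔU = (3.13)(20.79)(238.2) = 15500 J.

ΔU ≈ 15.5 kJ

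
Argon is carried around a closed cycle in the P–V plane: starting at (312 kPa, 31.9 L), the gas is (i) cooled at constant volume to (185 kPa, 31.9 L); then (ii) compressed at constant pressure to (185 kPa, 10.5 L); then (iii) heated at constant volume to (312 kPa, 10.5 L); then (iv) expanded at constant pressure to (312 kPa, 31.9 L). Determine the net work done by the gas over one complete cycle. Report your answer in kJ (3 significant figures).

Constant-volume legs do no work.
W(ii) = (185)(10.5 − 31.9) = -3959 J; W(iv) = (312)(31.9 − 10.5) = 6677 J.
W_net = -3959 + 6677 = 2718 J (the clockwise enclosed area).

W_net ≈ 2.72 kJ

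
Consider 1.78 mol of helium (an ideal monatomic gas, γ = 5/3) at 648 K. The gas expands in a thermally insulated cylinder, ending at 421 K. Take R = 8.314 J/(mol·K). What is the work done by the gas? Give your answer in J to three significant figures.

Adiabatic ⇒ Q = 0, so W_by = −ΔU = nCᵥ(T₁ − T₂).
Cᵥ = 3R/2 = 12.47 J/(mol·K).
W = (1.78)(12.47)(648 − 421) = 5039 J.

W ≈ 5040 J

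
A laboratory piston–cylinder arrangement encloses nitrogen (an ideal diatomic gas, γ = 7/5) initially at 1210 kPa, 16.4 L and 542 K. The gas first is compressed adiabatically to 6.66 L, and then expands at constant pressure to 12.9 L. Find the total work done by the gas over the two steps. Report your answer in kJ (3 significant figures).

W_total ≈ 5.13 kJ

Step 1 (adiabatic): W = (P₁V₁ − P₂V₂)/(γ−1) = (19844 − 28456)/0.4 = -21531 J.
After step 1: P = 4273 kPa, V = 6.66 L, T = 777.2 K.
Step 2 (isobaric): W = PΔV = (4273 kPa)(12.9 − 6.66 L) = 26662 J.
W_total = -21531 + 26662 = 5131 J.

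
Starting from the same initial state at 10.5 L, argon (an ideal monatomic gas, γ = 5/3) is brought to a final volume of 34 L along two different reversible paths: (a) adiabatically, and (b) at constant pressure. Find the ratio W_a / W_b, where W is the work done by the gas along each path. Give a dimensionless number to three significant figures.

W_a / W_b ≈ 0.364

Path (a) adiabatic: W = P₁V₁(1 − (V₁/V₂)^(γ−1))/(γ−1) → W_a/(P₁V₁) = 0.8147.
Path (b) isobaric: W = P₁(V₂ − V₁) → W_b/(P₁V₁) = 2.238.
W_a / W_b = 0.8147 / 2.238 = 0.364.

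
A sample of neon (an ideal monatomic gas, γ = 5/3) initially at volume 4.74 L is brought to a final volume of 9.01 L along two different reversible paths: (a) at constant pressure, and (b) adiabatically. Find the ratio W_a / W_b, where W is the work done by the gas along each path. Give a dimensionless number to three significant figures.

Path (a) isobaric: W = P₁(V₂ − V₁) → W_a/(P₁V₁) = 0.9008.
Path (b) adiabatic: W = P₁V₁(1 − (V₁/V₂)^(γ−1))/(γ−1) → W_b/(P₁V₁) = 0.5225.
W_a / W_b = 0.9008 / 0.5225 = 1.724.

W_a / W_b ≈ 1.72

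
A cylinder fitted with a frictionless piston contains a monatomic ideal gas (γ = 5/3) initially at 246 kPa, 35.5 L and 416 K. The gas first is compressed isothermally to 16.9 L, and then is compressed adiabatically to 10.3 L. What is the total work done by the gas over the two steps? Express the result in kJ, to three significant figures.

W_total ≈ -11.6 kJ

Step 1 (isothermal): W = P₁V₁ ln(V₂/V₁) = (8733) ln(16.9/35.5) = -6482 J.
After step 1: P = 516.7 kPa, V = 16.9 L, T = 416 K.
Step 2 (adiabatic): W = (P₁V₁ − P₂V₂)/(γ−1) = (8733 − 12149)/0.667 = -5124 J.
W_total = -6482 − 5124 = -11605 J.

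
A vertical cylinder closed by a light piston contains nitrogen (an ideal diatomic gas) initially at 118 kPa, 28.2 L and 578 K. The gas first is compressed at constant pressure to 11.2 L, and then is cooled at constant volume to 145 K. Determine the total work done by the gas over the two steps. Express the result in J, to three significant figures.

Step 1 (isobaric): W = PΔV = (118 kPa)(11.2 − 28.2 L) = -2006 J.
Step 2 (isochoric): W = 0 (constant volume).
W_total = -2006 + 0 = -2006 J.

W_total ≈ -2010 J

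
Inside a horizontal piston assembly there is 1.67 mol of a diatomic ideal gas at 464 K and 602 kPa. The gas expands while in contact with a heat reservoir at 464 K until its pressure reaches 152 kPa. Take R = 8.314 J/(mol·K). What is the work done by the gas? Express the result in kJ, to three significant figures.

W ≈ 8.87 kJ

Isothermal process: W = nRT ln(V₂/V₁) = nRT ln(P₁/P₂).
W = (1.67)(8.314)(464) × ln(602/152)
  = 6442 × ln(3.961) = 6442 × 1.376
W_by_gas = 8867 J.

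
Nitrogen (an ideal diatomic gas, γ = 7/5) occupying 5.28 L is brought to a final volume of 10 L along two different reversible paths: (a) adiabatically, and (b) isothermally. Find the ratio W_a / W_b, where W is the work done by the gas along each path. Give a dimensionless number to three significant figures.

W_a / W_b ≈ 0.882

Path (a) adiabatic: W = P₁V₁(1 − (V₁/V₂)^(γ−1))/(γ−1) → W_a/(P₁V₁) = 0.5636.
Path (b) isothermal: W = P₁V₁ ln(V₂/V₁) → W_b/(P₁V₁) = 0.6387.
W_a / W_b = 0.5636 / 0.6387 = 0.8825.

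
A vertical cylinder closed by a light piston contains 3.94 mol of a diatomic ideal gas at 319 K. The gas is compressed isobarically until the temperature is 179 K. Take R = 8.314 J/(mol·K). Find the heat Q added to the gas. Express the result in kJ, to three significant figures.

Isobaric: W = nRΔT = (3.94)(8.314)(-140) = -4586 J.
ΔU = nCᵥΔT with Cᵥ = 5R/2: ΔU = (3.94)(20.79)(-140) = -11465 J.
Q = ΔU + W = -11465 − 4586 = -16051 J.

Q ≈ -16.1 kJ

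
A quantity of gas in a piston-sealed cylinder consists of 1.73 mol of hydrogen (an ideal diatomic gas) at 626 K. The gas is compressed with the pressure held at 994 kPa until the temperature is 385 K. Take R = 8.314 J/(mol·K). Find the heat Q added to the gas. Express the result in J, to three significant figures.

Isobaric: W = nRΔT = (1.73)(8.314)(-241) = -3466 J.
ΔU = nCᵥΔT with Cᵥ = 5R/2: ΔU = (1.73)(20.79)(-241) = -8666 J.
Q = ΔU + W = -8666 − 3466 = -12132 J.

Q ≈ -12100 J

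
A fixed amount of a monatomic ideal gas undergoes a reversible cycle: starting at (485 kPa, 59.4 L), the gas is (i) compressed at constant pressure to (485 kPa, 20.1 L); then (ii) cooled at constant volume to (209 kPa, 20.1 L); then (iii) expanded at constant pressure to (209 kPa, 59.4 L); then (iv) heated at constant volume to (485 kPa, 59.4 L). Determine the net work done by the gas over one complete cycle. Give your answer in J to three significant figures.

W_net ≈ -10800 J

Constant-volume legs do no work.
W(i) = (485)(20.1 − 59.4) = -19060 J; W(iii) = (209)(59.4 − 20.1) = 8214 J.
W_net = -19060 + 8214 = -10847 J (the counter-clockwise enclosed area).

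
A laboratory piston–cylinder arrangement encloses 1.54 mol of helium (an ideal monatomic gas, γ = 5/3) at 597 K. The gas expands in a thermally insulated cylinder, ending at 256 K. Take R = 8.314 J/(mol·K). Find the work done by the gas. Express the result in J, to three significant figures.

W ≈ 6550 J

Adiabatic ⇒ Q = 0, so W_by = −ΔU = nCᵥ(T₁ − T₂).
Cᵥ = 3R/2 = 12.47 J/(mol·K).
W = (1.54)(12.47)(597 − 256) = 6549 J.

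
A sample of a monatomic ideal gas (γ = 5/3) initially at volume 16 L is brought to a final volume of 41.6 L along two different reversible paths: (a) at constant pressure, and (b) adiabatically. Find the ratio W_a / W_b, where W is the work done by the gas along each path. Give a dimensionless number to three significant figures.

W_a / W_b ≈ 2.26

Path (a) isobaric: W = P₁(V₂ − V₁) → W_a/(P₁V₁) = 1.6.
Path (b) adiabatic: W = P₁V₁(1 − (V₁/V₂)^(γ−1))/(γ−1) → W_b/(P₁V₁) = 0.7067.
W_a / W_b = 1.6 / 0.7067 = 2.264.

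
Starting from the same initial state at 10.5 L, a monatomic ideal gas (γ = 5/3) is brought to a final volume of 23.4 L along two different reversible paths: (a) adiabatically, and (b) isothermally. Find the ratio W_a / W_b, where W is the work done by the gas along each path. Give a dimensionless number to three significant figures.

Path (a) adiabatic: W = P₁V₁(1 − (V₁/V₂)^(γ−1))/(γ−1) → W_a/(P₁V₁) = 0.6208.
Path (b) isothermal: W = P₁V₁ ln(V₂/V₁) → W_b/(P₁V₁) = 0.8014.
W_a / W_b = 0.6208 / 0.8014 = 0.7747.

W_a / W_b ≈ 0.775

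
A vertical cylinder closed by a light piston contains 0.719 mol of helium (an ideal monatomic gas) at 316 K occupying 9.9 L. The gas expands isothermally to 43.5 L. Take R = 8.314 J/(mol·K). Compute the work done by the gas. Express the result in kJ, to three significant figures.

W ≈ 2.80 kJ

Isothermal: W = nRT ln(V₂/V₁).
W = (0.719)(8.314)(316) × ln(43.5/9.9)
  = 1889 × 1.48
W_by_gas = 2796 J.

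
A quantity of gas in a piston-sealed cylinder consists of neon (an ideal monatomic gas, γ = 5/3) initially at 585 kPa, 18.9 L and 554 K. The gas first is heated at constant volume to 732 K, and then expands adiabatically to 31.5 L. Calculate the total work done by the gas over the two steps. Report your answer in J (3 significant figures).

Step 1 (isochoric): W = 0 (constant volume).
After step 1: P = 773 kPa (V unchanged).
Step 2 (adiabatic): W = (P₁V₁ − P₂V₂)/(γ−1) = (14609 − 10392)/0.667 = 6325 J.
W_total = 0 + 6325 = 6325 J.

W_total ≈ 6320 J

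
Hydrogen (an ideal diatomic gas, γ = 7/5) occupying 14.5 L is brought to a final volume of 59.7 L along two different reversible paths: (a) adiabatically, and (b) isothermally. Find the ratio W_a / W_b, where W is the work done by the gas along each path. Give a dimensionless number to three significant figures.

W_a / W_b ≈ 0.764

Path (a) adiabatic: W = P₁V₁(1 − (V₁/V₂)^(γ−1))/(γ−1) → W_a/(P₁V₁) = 1.081.
Path (b) isothermal: W = P₁V₁ ln(V₂/V₁) → W_b/(P₁V₁) = 1.415.
W_a / W_b = 1.081 / 1.415 = 0.7636.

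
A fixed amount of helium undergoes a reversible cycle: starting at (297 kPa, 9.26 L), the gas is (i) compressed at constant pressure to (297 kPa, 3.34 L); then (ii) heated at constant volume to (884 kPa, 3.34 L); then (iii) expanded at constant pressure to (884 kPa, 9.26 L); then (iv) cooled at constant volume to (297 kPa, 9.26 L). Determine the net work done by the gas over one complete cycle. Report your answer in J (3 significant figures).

W_net ≈ 3480 J

Constant-volume legs do no work.
W(i) = (297)(3.34 − 9.26) = -1758 J; W(iii) = (884)(9.26 − 3.34) = 5233 J.
W_net = -1758 + 5233 = 3475 J (the clockwise enclosed area).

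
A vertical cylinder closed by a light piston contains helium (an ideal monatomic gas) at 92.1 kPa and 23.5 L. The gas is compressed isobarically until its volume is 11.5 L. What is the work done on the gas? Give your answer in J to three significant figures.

Isobaric: W = P ΔV.
W = (92.1 kPa)(11.5 − 23.5 L) = (92.1)(-12) = -1105 J.
Work on gas = −W_by = 1105 J.

W ≈ 1110 J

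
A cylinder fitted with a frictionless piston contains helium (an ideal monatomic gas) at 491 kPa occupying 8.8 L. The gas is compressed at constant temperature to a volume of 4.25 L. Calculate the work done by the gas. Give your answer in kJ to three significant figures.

Isothermal: W = nRT ln(V₂/V₁) = P₁V₁ ln(V₂/V₁).
P₁V₁ = (491 kPa)(8.8 L) = 4321 J.
W = 4321 × ln(4.25/8.8) = 4321 × -0.7278
W_by_gas = -3145 J.

W ≈ -3.14 kJ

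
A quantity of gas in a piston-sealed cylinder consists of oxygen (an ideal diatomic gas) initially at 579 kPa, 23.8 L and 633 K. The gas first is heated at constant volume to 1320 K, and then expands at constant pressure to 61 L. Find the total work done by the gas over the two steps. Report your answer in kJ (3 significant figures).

Step 1 (isochoric): W = 0 (constant volume).
After step 1: P = 1207 kPa (V unchanged).
Step 2 (isobaric): W = PΔV = (1207 kPa)(61 − 23.8 L) = 44915 J.
W_total = 0 + 44915 = 44915 J.

W_total ≈ 44.9 kJ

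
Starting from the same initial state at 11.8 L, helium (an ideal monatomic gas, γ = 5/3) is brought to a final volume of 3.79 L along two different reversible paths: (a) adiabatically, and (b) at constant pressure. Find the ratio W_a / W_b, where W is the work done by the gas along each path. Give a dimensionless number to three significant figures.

Path (a) adiabatic: W = P₁V₁(1 − (V₁/V₂)^(γ−1))/(γ−1) → W_a/(P₁V₁) = -1.698.
Path (b) isobaric: W = P₁(V₂ − V₁) → W_b/(P₁V₁) = -0.6788.
W_a / W_b = -1.698 / -0.6788 = 2.502.

W_a / W_b ≈ 2.50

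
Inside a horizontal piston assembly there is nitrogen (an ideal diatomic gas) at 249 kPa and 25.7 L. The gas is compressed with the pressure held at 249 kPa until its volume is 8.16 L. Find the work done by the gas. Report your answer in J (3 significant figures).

W ≈ -4370 J

Isobaric: W = P ΔV.
W = (249 kPa)(8.16 − 25.7 L) = (249)(-17.54) = -4367 J.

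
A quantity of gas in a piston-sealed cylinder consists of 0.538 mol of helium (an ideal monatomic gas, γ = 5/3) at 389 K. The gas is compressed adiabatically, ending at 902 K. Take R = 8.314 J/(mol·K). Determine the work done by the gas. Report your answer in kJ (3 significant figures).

Adiabatic ⇒ Q = 0, so W_by = −ΔU = nCᵥ(T₁ − T₂).
Cᵥ = 3R/2 = 12.47 J/(mol·K).
W = (0.538)(12.47)(389 − 902) = -3442 J.

W ≈ -3.44 kJ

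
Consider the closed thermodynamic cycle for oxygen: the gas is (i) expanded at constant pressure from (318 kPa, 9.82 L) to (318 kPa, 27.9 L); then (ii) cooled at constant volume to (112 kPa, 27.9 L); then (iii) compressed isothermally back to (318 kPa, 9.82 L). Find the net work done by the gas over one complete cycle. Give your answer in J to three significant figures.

Leg (i): W = PΔV = (318)(27.9 − 9.82) = 5749 J.
Leg (ii): W = 0.
Leg (iii): W = PᵢVᵢ ln(V_f/Vᵢ) = (3125) ln(9.82/27.9) = -3263 J.
W_net = 5749 − 3263 = 2487 J.

W_net ≈ 2490 J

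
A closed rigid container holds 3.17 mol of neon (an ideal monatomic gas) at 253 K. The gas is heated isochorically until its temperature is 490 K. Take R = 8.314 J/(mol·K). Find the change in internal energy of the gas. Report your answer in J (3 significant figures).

ΔU ≈ 9370 J

Constant volume ⇒ W = 0, so Q = ΔU = nCᵥΔT with Cᵥ = 3R/2 = 12.47 J/(mol·K).
ΔU = (3.17)(12.47)(490 − 253) = 9369 J.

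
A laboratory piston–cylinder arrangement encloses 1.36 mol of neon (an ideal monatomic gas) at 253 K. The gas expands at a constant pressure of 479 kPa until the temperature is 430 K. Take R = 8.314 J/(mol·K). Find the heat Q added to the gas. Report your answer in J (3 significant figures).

Q ≈ 5000 J

Isobaric: W = nRΔT = (1.36)(8.314)(177) = 2001 J.
ΔU = nCᵥΔT with Cᵥ = 3R/2: ΔU = (1.36)(12.47)(177) = 3002 J.
Q = ΔU + W = 3002 + 2001 = 5003 J.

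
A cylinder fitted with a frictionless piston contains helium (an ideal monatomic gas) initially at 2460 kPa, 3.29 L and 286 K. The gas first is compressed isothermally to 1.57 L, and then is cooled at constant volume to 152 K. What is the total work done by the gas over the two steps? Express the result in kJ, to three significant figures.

W_total ≈ -5.99 kJ

Step 1 (isothermal): W = P₁V₁ ln(V₂/V₁) = (8093) ln(1.57/3.29) = -5988 J.
Step 2 (isochoric): W = 0 (constant volume).
W_total = -5988 + 0 = -5988 J.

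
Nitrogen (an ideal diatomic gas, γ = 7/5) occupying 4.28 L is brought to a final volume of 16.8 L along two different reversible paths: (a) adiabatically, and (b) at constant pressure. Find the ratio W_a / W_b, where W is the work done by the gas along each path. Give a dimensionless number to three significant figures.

W_a / W_b ≈ 0.360

Path (a) adiabatic: W = P₁V₁(1 − (V₁/V₂)^(γ−1))/(γ−1) → W_a/(P₁V₁) = 1.053.
Path (b) isobaric: W = P₁(V₂ − V₁) → W_b/(P₁V₁) = 2.925.
W_a / W_b = 1.053 / 2.925 = 0.3601.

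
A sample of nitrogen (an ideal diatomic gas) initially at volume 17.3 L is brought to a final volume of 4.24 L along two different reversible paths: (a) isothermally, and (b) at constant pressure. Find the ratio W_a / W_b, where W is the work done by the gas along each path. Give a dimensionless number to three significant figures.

Path (a) isothermal: W = P₁V₁ ln(V₂/V₁) → W_a/(P₁V₁) = -1.406.
Path (b) isobaric: W = P₁(V₂ − V₁) → W_b/(P₁V₁) = -0.7549.
W_a / W_b = -1.406 / -0.7549 = 1.863.

W_a / W_b ≈ 1.86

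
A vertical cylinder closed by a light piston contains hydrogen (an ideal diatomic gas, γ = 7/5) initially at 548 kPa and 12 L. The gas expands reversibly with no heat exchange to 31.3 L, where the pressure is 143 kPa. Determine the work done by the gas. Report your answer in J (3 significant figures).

Adiabatic: W = (P₁V₁ − P₂V₂)/(γ − 1) with γ = 7/5.
P₁V₁ = 6576 J, P₂V₂ = 4476 J.
W = (6576 − 4476) / 0.4 = 5250 J.

W ≈ 5250 J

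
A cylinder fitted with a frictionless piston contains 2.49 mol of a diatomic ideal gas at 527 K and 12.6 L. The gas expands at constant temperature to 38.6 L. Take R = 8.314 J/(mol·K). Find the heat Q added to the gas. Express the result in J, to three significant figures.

Q ≈ 12200 J

Isothermal ⇒ ΔU = 0, so Q = W = nRT ln(V₂/V₁).
Q = (2.49)(8.314)(527) ln(38.6/12.6) = 10910 × 1.12 = 12214 J.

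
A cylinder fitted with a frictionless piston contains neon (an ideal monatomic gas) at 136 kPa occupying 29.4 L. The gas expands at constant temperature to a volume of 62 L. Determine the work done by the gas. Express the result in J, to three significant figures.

Isothermal: W = nRT ln(V₂/V₁) = P₁V₁ ln(V₂/V₁).
P₁V₁ = (136 kPa)(29.4 L) = 3998 J.
W = 3998 × ln(62/29.4) = 3998 × 0.7461
W_by_gas = 2983 J.

W ≈ 2980 J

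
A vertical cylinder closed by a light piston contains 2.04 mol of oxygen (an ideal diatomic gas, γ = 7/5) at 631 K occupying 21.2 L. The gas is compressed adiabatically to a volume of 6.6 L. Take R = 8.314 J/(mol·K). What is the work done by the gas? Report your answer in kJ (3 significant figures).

Adiabatic: TV^(γ−1) = const with γ = 7/5.
T₂ = T₁ (V₁/V₂)^(γ−1) = 631 × (21.2/6.6)^0.4 = 631 × 1.595 = 1006 K.
W_by = nCᵥ(T₁ − T₂) = (2.04)(20.79)(631 − 1006) = -15915 J.

W ≈ -15.9 kJ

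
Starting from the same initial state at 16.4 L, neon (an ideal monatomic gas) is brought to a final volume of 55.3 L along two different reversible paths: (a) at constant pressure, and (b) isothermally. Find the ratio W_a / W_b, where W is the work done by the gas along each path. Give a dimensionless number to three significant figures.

W_a / W_b ≈ 1.95

Path (a) isobaric: W = P₁(V₂ − V₁) → W_a/(P₁V₁) = 2.372.
Path (b) isothermal: W = P₁V₁ ln(V₂/V₁) → W_b/(P₁V₁) = 1.215.
W_a / W_b = 2.372 / 1.215 = 1.951.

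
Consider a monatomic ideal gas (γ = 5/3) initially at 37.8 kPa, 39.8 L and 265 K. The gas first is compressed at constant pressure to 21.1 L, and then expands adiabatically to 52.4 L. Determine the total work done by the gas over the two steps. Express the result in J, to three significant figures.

W_total ≈ -163 J

Step 1 (isobaric): W = PΔV = (37.8 kPa)(21.1 − 39.8 L) = -706.9 J.
After step 1: P = 37.8 kPa, V = 21.1 L, T = 140.5 K.
Step 2 (adiabatic): W = (P₁V₁ − P₂V₂)/(γ−1) = (797.6 − 434.9)/0.667 = 544 J.
W_total = -706.9 + 544 = -162.9 J.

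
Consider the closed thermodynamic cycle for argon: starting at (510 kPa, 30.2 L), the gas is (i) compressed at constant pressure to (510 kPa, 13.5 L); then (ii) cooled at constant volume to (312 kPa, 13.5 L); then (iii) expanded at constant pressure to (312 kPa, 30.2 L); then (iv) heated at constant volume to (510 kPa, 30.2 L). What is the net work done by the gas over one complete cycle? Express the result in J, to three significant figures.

Constant-volume legs do no work.
W(i) = (510)(13.5 − 30.2) = -8517 J; W(iii) = (312)(30.2 − 13.5) = 5210 J.
W_net = -8517 + 5210 = -3307 J (the counter-clockwise enclosed area).

W_net ≈ -3310 J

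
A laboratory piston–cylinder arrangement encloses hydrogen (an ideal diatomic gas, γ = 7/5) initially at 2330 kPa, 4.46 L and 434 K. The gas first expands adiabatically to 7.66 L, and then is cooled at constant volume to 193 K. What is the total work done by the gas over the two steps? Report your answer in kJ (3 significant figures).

W_total ≈ 5.05 kJ

Step 1 (adiabatic): W = (P₁V₁ − P₂V₂)/(γ−1) = (10392 − 8370)/0.4 = 5054 J.
Step 2 (isochoric): W = 0 (constant volume).
W_total = 5054 + 0 = 5054 J.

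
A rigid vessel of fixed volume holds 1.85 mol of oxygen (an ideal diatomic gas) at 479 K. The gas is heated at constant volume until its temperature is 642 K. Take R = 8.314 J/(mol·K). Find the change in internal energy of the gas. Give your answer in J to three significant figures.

ΔU ≈ 6270 J

Constant volume ⇒ W = 0, so Q = ΔU = nCᵥΔT with Cᵥ = 5R/2 = 20.79 J/(mol·K).
ΔU = (1.85)(20.79)(642 − 479) = 6268 J.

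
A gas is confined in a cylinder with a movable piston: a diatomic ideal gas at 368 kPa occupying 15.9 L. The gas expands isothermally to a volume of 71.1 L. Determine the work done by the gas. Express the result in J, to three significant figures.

Isothermal: W = nRT ln(V₂/V₁) = P₁V₁ ln(V₂/V₁).
P₁V₁ = (368 kPa)(15.9 L) = 5851 J.
W = 5851 × ln(71.1/15.9) = 5851 × 1.498
W_by_gas = 8764 J.

W ≈ 8760 J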